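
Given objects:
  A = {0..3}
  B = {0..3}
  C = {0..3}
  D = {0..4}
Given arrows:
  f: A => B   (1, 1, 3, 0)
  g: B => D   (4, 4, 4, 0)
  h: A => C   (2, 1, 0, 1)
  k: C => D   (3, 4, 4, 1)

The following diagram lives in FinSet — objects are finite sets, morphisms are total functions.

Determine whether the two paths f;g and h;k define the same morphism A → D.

Path 1 = f;g:
  0 f=>1 g=>4
  1 f=>1 g=>4
  2 f=>3 g=>0
  3 f=>0 g=>4
  ⟦path⟧₁ = (4, 4, 0, 4)
Path 2 = h;k:
  0 h=>2 k=>4
  1 h=>1 k=>4
  2 h=>0 k=>3
  3 h=>1 k=>4
  ⟦path⟧₂ = (4, 4, 3, 4)
Equal? distinct morphisms ✗

Answer: DOES NOT COMMUTE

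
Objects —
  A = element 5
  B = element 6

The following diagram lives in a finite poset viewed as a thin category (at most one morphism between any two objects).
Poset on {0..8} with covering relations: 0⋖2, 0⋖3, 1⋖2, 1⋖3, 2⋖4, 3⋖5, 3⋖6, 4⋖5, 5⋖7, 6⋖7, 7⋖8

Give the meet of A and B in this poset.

Answer: A∧B = 3

Trace:
Common predecessors of 5,6: {0,1,3}
  0 ≤ 3
  1 ≤ 3
  3 ≤ 3
glb = 3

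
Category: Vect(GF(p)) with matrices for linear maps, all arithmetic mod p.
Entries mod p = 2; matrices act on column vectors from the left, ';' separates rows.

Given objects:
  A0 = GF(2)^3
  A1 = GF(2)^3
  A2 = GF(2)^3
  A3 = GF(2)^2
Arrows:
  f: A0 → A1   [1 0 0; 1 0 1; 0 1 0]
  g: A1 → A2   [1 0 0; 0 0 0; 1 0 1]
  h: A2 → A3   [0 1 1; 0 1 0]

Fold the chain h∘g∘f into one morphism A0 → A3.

Answer: [1 1 0; 0 0 0]

Work:
  e0=[1,0,0] f→[1,1,0] g→[1,0,1] h→[1,0]
  e1=[0,1,0] f→[0,0,1] g→[0,0,1] h→[1,0]
  e2=[0,0,1] f→[0,1,0] g→[0,0,0] h→[0,0]
result: [1 1 0; 0 0 0]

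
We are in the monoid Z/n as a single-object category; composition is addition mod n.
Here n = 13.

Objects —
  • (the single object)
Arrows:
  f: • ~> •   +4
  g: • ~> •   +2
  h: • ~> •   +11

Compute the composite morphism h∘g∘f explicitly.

Answer: +4

Derivation:
  0 +4≡4 +2≡6 +11≡4  (mod 13)
composite: +4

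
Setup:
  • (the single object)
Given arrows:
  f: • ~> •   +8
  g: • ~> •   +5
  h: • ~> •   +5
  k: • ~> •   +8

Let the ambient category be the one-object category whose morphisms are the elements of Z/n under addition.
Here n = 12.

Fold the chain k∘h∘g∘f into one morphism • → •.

Answer: +2

Derivation:
  0 +8≡8 +5≡1 +5≡6 +8≡2  (mod 12)
composite: +2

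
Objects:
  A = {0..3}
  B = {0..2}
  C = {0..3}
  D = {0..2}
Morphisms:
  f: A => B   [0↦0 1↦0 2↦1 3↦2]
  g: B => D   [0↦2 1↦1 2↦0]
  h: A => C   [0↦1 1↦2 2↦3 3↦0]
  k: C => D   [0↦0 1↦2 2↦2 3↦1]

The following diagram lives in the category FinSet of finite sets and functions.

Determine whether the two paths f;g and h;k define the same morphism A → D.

1) trace f;g:
  0 f=>0 g=>2
  1 f=>0 g=>2
  2 f=>1 g=>1
  3 f=>2 g=>0
  ⟦path⟧₁ = [0↦2 1↦2 2↦1 3↦0]
2) trace h;k:
  0 h=>1 k=>2
  1 h=>2 k=>2
  2 h=>3 k=>1
  3 h=>0 k=>0
  ⟦path⟧₂ = [0↦2 1↦2 2↦1 3↦0]
Equal? equal; square commutes

Answer: COMMUTES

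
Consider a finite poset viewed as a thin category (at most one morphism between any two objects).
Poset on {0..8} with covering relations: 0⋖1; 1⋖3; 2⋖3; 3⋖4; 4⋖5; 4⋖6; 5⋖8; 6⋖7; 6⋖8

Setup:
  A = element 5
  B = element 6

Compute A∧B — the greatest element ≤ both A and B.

Answer: A∧B = 4

Trace:
Common predecessors of 5,6: {0,1,2,3,4}
  0 ⊑ 4
  1 ⊑ 4
  2 ⊑ 4
  3 ⊑ 4
  4 ⊑ 4
glb = 4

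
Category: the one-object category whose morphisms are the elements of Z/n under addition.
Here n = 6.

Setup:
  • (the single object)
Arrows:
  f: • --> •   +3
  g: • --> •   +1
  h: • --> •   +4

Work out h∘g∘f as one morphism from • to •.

  0 +3≡3 +1≡4 +4≡2  (mod 6)
⟦path⟧: +2

Answer: +2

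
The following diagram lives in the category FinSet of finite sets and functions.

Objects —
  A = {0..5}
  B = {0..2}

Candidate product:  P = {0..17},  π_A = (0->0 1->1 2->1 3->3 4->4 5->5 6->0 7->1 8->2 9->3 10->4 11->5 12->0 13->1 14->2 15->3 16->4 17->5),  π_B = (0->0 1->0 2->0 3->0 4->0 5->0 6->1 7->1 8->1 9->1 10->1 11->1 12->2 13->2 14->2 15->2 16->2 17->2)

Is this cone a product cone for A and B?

|A|·|B| = 6·3 = 18;  |P| = 18
Check the pairing map k ↦ (π_A(k), π_B(k)):
  0 -> (0,0)
  1 -> (1,0)
  2 -> (1,0)  ✗ repeats pair of k=1
  3 -> (3,0)
  4 -> (4,0)
  5 -> (5,0)
  6 -> (0,1)
  7 -> (1,1)
  8 -> (2,1)
  9 -> (3,1)
  10 -> (4,1)
  11 -> (5,1)
  12 -> (0,2)
  13 -> (1,2)
  14 -> (2,2)
  15 -> (3,2)
  16 -> (4,2)
  17 -> (5,2)
distinct pairs in image: 17 / 18 needed
  → (1,0) hit at k=1 and k=2

Answer: NOT A VALID PRODUCT — duplicate pair at indices 1,2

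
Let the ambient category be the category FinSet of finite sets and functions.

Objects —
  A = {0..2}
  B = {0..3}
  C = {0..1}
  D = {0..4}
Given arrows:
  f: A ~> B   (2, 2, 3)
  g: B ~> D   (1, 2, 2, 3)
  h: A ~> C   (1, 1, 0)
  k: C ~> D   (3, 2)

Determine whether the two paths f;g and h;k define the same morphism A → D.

Answer: COMMUTES

Work:
Along f;g (path 1):
  0 f~>2 g~>2
  1 f~>2 g~>2
  2 f~>3 g~>3
  ⟦path⟧₁ = (2, 2, 3)
Along h;k (path 2):
  0 h~>1 k~>2
  1 h~>1 k~>2
  2 h~>0 k~>3
  ⟦path⟧₂ = (2, 2, 3)
Equal? YES — commutes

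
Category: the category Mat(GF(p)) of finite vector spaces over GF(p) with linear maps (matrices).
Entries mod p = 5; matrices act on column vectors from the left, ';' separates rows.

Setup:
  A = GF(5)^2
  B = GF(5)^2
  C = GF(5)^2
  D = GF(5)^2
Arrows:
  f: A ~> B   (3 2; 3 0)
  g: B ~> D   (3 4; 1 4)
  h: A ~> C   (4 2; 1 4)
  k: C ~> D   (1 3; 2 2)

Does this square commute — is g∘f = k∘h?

Answer: DOES NOT COMMUTE

Trace:
1) trace f;g:
  e0=(1,0) f~>(3,3) g~>(1,0)
  e1=(0,1) f~>(2,0) g~>(1,2)
  ⟦path⟧₁ = (1 1; 0 2)
2) trace h;k:
  e0=(1,0) h~>(4,1) k~>(2,0)
  e1=(0,1) h~>(2,4) k~>(4,2)
  ⟦path⟧₂ = (2 4; 0 2)
Equal? NO — does not commute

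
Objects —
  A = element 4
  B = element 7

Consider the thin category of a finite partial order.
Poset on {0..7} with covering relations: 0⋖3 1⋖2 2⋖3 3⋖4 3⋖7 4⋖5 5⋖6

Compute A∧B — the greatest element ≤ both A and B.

{x : x⊑A ∧ x⊑B} = {0,1,2,3}  (A=4, B=7)
  0 ⊑ 3
  1 ⊑ 3
  2 ⊑ 3
  3 ⊑ 3
glb = 3

Answer: A∧B = 3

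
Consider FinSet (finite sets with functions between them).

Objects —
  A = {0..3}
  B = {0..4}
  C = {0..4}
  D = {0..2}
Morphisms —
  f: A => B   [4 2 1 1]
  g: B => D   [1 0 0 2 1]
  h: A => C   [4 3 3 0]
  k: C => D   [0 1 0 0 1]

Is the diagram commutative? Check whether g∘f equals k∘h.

Answer: COMMUTES

Trace:
Along f;g (path 1):
  0 f=>4 g=>1
  1 f=>2 g=>0
  2 f=>1 g=>0
  3 f=>1 g=>0
  composite₁ = [1 0 0 0]
Along h;k (path 2):
  0 h=>4 k=>1
  1 h=>3 k=>0
  2 h=>3 k=>0
  3 h=>0 k=>0
  composite₂ = [1 0 0 0]
Equal? equal; square commutes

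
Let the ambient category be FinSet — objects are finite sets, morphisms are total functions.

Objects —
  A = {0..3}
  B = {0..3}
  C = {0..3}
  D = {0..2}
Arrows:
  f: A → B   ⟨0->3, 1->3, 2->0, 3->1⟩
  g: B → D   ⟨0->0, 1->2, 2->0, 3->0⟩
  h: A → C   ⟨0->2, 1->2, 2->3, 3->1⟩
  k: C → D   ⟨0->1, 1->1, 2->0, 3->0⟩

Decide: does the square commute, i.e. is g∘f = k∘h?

1) trace f;g:
  0 f→3 g→0
  1 f→3 g→0
  2 f→0 g→0
  3 f→1 g→2
  result₁ = ⟨0->0, 1->0, 2->0, 3->2⟩
2) trace h;k:
  0 h→2 k→0
  1 h→2 k→0
  2 h→3 k→0
  3 h→1 k→1
  result₂ = ⟨0->0, 1->0, 2->0, 3->1⟩
Equal? distinct morphisms ✗

Answer: DOES NOT COMMUTE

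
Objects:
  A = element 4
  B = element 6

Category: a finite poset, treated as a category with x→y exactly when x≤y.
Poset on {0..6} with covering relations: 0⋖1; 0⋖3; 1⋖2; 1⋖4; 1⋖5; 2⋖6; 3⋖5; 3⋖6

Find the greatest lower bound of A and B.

Answer: A∧B = 1

Trace:
Common predecessors of 4,6: {0,1}
  0 <= 1
  1 <= 1
glb = 1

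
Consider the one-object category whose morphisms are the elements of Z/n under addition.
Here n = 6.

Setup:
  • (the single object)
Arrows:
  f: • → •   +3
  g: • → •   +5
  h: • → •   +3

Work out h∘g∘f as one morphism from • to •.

  0 +3≡3 +5≡2 +3≡5  (mod 6)
result: +5

Answer: +5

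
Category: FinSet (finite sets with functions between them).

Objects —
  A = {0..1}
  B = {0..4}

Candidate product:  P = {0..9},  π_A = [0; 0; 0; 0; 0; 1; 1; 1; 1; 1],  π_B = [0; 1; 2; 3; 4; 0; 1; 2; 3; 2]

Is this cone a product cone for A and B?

Answer: NOT A VALID PRODUCT — duplicate pair at indices 7,9

Trace:
|A|·|B| = 2·5 = 10;  |P| = 10
Check the pairing map k ↦ (π_A(k), π_B(k)):
  0 -> (0,0)
  1 -> (0,1)
  2 -> (0,2)
  3 -> (0,3)
  4 -> (0,4)
  5 -> (1,0)
  6 -> (1,1)
  7 -> (1,2)
  8 -> (1,3)
  9 -> (1,2)  ✗ repeats pair of k=7
distinct pairs in image: 9 / 10 needed
  → (1,2) hit at k=7 and k=9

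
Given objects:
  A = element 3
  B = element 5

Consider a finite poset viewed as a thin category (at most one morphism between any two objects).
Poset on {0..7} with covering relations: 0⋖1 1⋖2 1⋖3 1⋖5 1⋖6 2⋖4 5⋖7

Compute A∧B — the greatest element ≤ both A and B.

Common predecessors of 3,5: {0,1}
  0 ⊑ 1
  1 ⊑ 1
glb = 1

Answer: A∧B = 1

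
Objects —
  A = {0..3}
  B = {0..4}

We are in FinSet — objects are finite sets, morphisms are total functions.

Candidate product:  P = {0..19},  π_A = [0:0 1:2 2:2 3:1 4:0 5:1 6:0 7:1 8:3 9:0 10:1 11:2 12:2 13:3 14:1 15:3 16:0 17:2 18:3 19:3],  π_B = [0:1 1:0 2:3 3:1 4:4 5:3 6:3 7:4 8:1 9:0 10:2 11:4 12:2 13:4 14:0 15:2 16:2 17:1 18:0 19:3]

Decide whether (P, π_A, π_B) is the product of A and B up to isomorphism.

Answer: VALID PRODUCT

Trace:
|A|·|B| = 4·5 = 20;  |P| = 20
Check the pairing map k ↦ (π_A(k), π_B(k)):
  0 : (0,1)
  1 : (2,0)
  2 : (2,3)
  3 : (1,1)
  4 : (0,4)
  5 : (1,3)
  6 : (0,3)
  7 : (1,4)
  8 : (3,1)
  9 : (0,0)
  10 : (1,2)
  11 : (2,4)
  12 : (2,2)
  13 : (3,4)
  14 : (1,0)
  15 : (3,2)
  16 : (0,2)
  17 : (2,1)
  18 : (3,0)
  19 : (3,3)
distinct pairs in image: 20 / 20 needed
  → bijection onto A×B; projections well-typed.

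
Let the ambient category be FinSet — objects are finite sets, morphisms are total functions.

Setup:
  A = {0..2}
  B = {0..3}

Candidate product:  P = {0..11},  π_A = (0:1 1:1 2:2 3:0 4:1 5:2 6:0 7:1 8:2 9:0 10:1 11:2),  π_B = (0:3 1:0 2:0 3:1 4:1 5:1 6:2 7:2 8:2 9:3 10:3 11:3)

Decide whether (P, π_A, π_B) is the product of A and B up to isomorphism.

|A|·|B| = 3·4 = 12;  |P| = 12
Check the pairing map k ↦ (π_A(k), π_B(k)):
  0 : (1,3)
  1 : (1,0)
  2 : (2,0)
  3 : (0,1)
  4 : (1,1)
  5 : (2,1)
  6 : (0,2)
  7 : (1,2)
  8 : (2,2)
  9 : (0,3)
  10 : (1,3)  ✗ repeats pair of k=0
  11 : (2,3)
distinct pairs in image: 11 / 12 needed
  → (1,3) hit at k=0 and k=10

Answer: NOT A VALID PRODUCT — duplicate pair at indices 10,0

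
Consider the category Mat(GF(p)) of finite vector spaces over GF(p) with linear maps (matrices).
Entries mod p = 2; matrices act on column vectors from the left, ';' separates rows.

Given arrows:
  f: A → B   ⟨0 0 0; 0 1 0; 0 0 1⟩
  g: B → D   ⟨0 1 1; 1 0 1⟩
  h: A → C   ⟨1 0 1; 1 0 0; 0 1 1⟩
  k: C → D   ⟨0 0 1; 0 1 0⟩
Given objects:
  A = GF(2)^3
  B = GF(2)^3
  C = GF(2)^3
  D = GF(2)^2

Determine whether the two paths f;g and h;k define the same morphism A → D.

Along f;g (path 1):
  e0=[1,0,0] f→[0,0,0] g→[0,0]
  e1=[0,1,0] f→[0,1,0] g→[1,0]
  e2=[0,0,1] f→[0,0,1] g→[1,1]
  result₁ = ⟨0 1 1; 0 0 1⟩
Along h;k (path 2):
  e0=[1,0,0] h→[1,1,0] k→[0,1]
  e1=[0,1,0] h→[0,0,1] k→[1,0]
  e2=[0,0,1] h→[1,0,1] k→[1,0]
  result₂ = ⟨0 1 1; 1 0 0⟩
Equal? NO — does not commute

Answer: DOES NOT COMMUTE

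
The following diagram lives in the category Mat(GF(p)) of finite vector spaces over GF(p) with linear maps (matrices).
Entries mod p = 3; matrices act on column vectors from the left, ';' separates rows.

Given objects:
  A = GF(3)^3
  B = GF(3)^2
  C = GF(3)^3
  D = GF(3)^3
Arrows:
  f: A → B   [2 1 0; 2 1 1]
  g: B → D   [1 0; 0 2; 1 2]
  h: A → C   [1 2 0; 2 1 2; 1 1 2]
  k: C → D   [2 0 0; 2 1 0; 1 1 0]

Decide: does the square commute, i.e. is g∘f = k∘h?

1) trace f;g:
  e0=⟨1,0,0⟩ f→⟨2,2⟩ g→⟨2,1,0⟩
  e1=⟨0,1,0⟩ f→⟨1,1⟩ g→⟨1,2,0⟩
  e2=⟨0,0,1⟩ f→⟨0,1⟩ g→⟨0,2,2⟩
  composite₁ = [2 1 0; 1 2 2; 0 0 2]
2) trace h;k:
  e0=⟨1,0,0⟩ h→⟨1,2,1⟩ k→⟨2,1,0⟩
  e1=⟨0,1,0⟩ h→⟨2,1,1⟩ k→⟨1,2,0⟩
  e2=⟨0,0,1⟩ h→⟨0,2,2⟩ k→⟨0,2,2⟩
  composite₂ = [2 1 0; 1 2 2; 0 0 2]
Equal? equal; square commutes

Answer: COMMUTES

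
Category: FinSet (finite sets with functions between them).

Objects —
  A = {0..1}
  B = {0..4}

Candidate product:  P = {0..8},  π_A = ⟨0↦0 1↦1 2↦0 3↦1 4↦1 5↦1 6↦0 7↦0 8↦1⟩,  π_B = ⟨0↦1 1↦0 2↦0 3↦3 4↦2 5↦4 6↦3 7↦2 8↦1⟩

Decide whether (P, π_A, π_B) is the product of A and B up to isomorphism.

|A|·|B| = 2·5 = 10;  |P| = 9
  → cardinalities differ; no bijection possible.

Answer: NOT A VALID PRODUCT — |P|=9 ≠ |A|·|B|=10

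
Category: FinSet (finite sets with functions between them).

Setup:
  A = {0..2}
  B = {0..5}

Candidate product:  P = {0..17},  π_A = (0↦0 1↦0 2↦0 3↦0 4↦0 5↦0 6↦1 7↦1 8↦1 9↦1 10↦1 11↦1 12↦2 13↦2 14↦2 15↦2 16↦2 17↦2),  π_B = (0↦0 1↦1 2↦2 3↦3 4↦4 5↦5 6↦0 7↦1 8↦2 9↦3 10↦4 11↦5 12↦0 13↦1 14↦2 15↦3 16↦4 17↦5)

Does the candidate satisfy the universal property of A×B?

|A|·|B| = 3·6 = 18;  |P| = 18
Check the pairing map k ↦ (π_A(k), π_B(k)):
  0 ↦ (0,0)
  1 ↦ (0,1)
  2 ↦ (0,2)
  3 ↦ (0,3)
  4 ↦ (0,4)
  5 ↦ (0,5)
  6 ↦ (1,0)
  7 ↦ (1,1)
  8 ↦ (1,2)
  9 ↦ (1,3)
  10 ↦ (1,4)
  11 ↦ (1,5)
  12 ↦ (2,0)
  13 ↦ (2,1)
  14 ↦ (2,2)
  15 ↦ (2,3)
  16 ↦ (2,4)
  17 ↦ (2,5)
distinct pairs in image: 18 / 18 needed
  → bijection onto A×B; projections well-typed.

Answer: VALID PRODUCT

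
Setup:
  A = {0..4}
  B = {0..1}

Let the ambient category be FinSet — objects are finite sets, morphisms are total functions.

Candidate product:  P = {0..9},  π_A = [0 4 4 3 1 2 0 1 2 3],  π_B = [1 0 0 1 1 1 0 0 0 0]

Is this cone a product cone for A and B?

|A|·|B| = 5·2 = 10;  |P| = 10
Check the pairing map k ↦ (π_A(k), π_B(k)):
  0 ↦ (0,1)
  1 ↦ (4,0)
  2 ↦ (4,0)  ✗ repeats pair of k=1
  3 ↦ (3,1)
  4 ↦ (1,1)
  5 ↦ (2,1)
  6 ↦ (0,0)
  7 ↦ (1,0)
  8 ↦ (2,0)
  9 ↦ (3,0)
distinct pairs in image: 9 / 10 needed
  → (4,0) hit at k=1 and k=2

Answer: NOT A VALID PRODUCT — duplicate pair at indices 1,2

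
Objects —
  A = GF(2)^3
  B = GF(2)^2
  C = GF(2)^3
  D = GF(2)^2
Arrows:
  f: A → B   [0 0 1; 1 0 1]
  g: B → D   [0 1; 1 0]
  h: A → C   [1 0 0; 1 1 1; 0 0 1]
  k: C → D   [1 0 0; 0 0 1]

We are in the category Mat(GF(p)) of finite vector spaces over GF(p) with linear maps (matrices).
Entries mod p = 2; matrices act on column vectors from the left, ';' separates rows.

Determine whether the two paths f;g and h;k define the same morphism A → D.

Answer: DOES NOT COMMUTE

Derivation:
Along f;g (path 1):
  e0=⟨1,0,0⟩ f→⟨0,1⟩ g→⟨1,0⟩
  e1=⟨0,1,0⟩ f→⟨0,0⟩ g→⟨0,0⟩
  e2=⟨0,0,1⟩ f→⟨1,1⟩ g→⟨1,1⟩
  ⟦path⟧₁ = [1 0 1; 0 0 1]
Along h;k (path 2):
  e0=⟨1,0,0⟩ h→⟨1,1,0⟩ k→⟨1,0⟩
  e1=⟨0,1,0⟩ h→⟨0,1,0⟩ k→⟨0,0⟩
  e2=⟨0,0,1⟩ h→⟨0,1,1⟩ k→⟨0,1⟩
  ⟦path⟧₂ = [1 0 0; 0 0 1]
Equal? NO — does not commute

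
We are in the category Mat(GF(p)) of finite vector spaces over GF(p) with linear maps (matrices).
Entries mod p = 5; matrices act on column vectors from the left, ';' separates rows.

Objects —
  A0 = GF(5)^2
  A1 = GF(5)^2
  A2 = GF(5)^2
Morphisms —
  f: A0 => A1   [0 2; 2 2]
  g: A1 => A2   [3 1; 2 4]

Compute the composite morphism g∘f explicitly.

Answer: [2 3; 3 2]

Derivation:
  e0=(1,0) f=>(0,2) g=>(2,3)
  e1=(0,1) f=>(2,2) g=>(3,2)
composite: [2 3; 3 2]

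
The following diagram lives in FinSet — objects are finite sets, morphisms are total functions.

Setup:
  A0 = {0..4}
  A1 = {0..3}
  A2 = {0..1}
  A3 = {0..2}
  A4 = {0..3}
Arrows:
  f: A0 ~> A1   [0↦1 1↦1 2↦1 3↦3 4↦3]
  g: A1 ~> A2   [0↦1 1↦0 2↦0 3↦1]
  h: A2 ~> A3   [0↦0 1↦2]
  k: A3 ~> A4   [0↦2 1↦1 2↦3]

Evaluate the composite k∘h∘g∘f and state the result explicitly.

  0 f~>1 g~>0 h~>0 k~>2
  1 f~>1 g~>0 h~>0 k~>2
  2 f~>1 g~>0 h~>0 k~>2
  3 f~>3 g~>1 h~>2 k~>3
  4 f~>3 g~>1 h~>2 k~>3
⟦path⟧: [0↦2 1↦2 2↦2 3↦3 4↦3]

Answer: [0↦2 1↦2 2↦2 3↦3 4↦3]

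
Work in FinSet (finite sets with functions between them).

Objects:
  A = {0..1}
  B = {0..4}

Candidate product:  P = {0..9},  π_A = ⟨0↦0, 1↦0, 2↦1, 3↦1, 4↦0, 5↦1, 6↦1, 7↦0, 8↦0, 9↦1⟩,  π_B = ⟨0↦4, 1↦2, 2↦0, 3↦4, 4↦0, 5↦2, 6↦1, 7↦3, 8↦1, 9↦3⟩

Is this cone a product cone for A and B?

Answer: VALID PRODUCT

Trace:
|A|·|B| = 2·5 = 10;  |P| = 10
Check the pairing map k ↦ (π_A(k), π_B(k)):
  0 ↦ (0,4)
  1 ↦ (0,2)
  2 ↦ (1,0)
  3 ↦ (1,4)
  4 ↦ (0,0)
  5 ↦ (1,2)
  6 ↦ (1,1)
  7 ↦ (0,3)
  8 ↦ (0,1)
  9 ↦ (1,3)
distinct pairs in image: 10 / 10 needed
  → bijection onto A×B; projections well-typed.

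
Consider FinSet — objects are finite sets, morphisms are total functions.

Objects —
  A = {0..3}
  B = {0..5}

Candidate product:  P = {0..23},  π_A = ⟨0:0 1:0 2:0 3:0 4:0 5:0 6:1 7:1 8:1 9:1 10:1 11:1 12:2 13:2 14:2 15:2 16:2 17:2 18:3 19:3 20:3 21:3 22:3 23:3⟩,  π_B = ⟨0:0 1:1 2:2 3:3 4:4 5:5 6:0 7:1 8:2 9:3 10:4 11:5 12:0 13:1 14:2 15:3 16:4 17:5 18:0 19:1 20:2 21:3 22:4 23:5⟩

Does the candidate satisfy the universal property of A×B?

|A|·|B| = 4·6 = 24;  |P| = 24
Check the pairing map k ↦ (π_A(k), π_B(k)):
  0 : (0,0)
  1 : (0,1)
  2 : (0,2)
  3 : (0,3)
  4 : (0,4)
  5 : (0,5)
  6 : (1,0)
  7 : (1,1)
  8 : (1,2)
  9 : (1,3)
  10 : (1,4)
  11 : (1,5)
  12 : (2,0)
  13 : (2,1)
  14 : (2,2)
  15 : (2,3)
  16 : (2,4)
  17 : (2,5)
  18 : (3,0)
  19 : (3,1)
  20 : (3,2)
  21 : (3,3)
  22 : (3,4)
  23 : (3,5)
distinct pairs in image: 24 / 24 needed
  → bijection onto A×B; projections well-typed.

Answer: VALID PRODUCT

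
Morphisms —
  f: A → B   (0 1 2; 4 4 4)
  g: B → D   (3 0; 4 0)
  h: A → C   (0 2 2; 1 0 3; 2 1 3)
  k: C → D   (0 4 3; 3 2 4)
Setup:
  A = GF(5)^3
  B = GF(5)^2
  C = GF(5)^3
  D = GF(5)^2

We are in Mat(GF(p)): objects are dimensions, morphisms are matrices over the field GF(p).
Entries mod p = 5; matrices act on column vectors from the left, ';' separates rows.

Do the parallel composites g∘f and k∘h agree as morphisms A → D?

Along f;g (path 1):
  e0=[1,0,0] f→[0,4] g→[0,0]
  e1=[0,1,0] f→[1,4] g→[3,4]
  e2=[0,0,1] f→[2,4] g→[1,3]
  ⟦path⟧₁ = (0 3 1; 0 4 3)
Along h;k (path 2):
  e0=[1,0,0] h→[0,1,2] k→[0,0]
  e1=[0,1,0] h→[2,0,1] k→[3,0]
  e2=[0,0,1] h→[2,3,3] k→[1,4]
  ⟦path⟧₂ = (0 3 1; 0 0 4)
Equal? differ; not commutative

Answer: DOES NOT COMMUTE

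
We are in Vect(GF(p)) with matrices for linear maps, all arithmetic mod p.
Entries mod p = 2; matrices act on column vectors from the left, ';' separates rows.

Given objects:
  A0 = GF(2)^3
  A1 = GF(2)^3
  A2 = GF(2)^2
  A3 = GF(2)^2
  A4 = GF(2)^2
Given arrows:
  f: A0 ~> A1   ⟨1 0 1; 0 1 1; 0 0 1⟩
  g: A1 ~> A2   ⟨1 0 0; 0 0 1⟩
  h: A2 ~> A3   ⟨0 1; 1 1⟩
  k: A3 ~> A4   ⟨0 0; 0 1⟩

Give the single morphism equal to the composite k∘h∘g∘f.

Answer: ⟨0 0 0; 1 0 0⟩

Work:
  e0=(1,0,0) f~>(1,0,0) g~>(1,0) h~>(0,1) k~>(0,1)
  e1=(0,1,0) f~>(0,1,0) g~>(0,0) h~>(0,0) k~>(0,0)
  e2=(0,0,1) f~>(1,1,1) g~>(1,1) h~>(1,0) k~>(0,0)
⟦path⟧: ⟨0 0 0; 1 0 0⟩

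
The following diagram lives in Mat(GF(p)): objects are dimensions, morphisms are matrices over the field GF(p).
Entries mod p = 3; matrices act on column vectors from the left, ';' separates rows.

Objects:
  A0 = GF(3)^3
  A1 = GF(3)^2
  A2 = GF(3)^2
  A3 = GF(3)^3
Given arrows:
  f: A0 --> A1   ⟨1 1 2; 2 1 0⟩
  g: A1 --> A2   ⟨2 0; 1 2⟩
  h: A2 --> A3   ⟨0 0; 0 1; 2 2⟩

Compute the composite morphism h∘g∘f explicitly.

Answer: ⟨0 0 0; 2 0 2; 2 1 0⟩

Work:
  e0=(1,0,0) f-->(1,2) g-->(2,2) h-->(0,2,2)
  e1=(0,1,0) f-->(1,1) g-->(2,0) h-->(0,0,1)
  e2=(0,0,1) f-->(2,0) g-->(1,2) h-->(0,2,0)
result: ⟨0 0 0; 2 0 2; 2 1 0⟩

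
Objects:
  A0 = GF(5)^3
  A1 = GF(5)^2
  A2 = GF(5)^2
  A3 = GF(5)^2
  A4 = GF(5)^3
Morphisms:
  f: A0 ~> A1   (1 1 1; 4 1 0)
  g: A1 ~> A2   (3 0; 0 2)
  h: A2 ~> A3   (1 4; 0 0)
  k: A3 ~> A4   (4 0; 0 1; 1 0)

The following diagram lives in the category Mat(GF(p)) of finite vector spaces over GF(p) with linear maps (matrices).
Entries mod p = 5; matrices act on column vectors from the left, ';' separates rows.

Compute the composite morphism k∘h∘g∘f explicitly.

  e0=⟨1,0,0⟩ f~>⟨1,4⟩ g~>⟨3,3⟩ h~>⟨0,0⟩ k~>⟨0,0,0⟩
  e1=⟨0,1,0⟩ f~>⟨1,1⟩ g~>⟨3,2⟩ h~>⟨1,0⟩ k~>⟨4,0,1⟩
  e2=⟨0,0,1⟩ f~>⟨1,0⟩ g~>⟨3,0⟩ h~>⟨3,0⟩ k~>⟨2,0,3⟩
⟦path⟧: (0 4 2; 0 0 0; 0 1 3)

Answer: (0 4 2; 0 0 0; 0 1 3)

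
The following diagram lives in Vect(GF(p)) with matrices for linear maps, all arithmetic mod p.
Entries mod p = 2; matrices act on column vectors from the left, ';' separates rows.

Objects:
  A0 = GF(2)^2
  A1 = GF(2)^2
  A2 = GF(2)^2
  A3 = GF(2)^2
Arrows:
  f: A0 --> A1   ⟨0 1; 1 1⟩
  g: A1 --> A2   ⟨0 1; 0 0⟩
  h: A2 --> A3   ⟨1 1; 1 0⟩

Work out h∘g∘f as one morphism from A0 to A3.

  e0=[1,0] f-->[0,1] g-->[1,0] h-->[1,1]
  e1=[0,1] f-->[1,1] g-->[1,0] h-->[1,1]
⟦path⟧: ⟨1 1; 1 1⟩

Answer: ⟨1 1; 1 1⟩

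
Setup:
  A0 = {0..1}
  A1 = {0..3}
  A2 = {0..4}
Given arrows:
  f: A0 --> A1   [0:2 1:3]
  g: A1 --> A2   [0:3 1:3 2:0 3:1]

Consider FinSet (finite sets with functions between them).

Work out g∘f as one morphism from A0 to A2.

Answer: [0:0 1:1]

Work:
  0 f-->2 g-->0
  1 f-->3 g-->1
result: [0:0 1:1]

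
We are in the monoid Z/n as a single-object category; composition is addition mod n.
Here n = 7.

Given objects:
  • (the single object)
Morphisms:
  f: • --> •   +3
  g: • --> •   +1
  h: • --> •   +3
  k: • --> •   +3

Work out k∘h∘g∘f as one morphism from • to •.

  0 +3≡3 +1≡4 +3≡0 +3≡3  (mod 7)
⟦path⟧: +3

Answer: +3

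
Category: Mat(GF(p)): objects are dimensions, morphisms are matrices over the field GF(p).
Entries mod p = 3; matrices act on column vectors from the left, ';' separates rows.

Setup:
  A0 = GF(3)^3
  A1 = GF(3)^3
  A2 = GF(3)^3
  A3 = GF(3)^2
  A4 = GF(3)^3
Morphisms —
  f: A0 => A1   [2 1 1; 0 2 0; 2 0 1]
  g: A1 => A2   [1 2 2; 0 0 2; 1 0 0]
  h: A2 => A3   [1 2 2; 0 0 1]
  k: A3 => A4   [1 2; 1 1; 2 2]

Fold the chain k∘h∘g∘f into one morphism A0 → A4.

  e0=⟨1,0,0⟩ f=>⟨2,0,2⟩ g=>⟨0,1,2⟩ h=>⟨0,2⟩ k=>⟨1,2,1⟩
  e1=⟨0,1,0⟩ f=>⟨1,2,0⟩ g=>⟨2,0,1⟩ h=>⟨1,1⟩ k=>⟨0,2,1⟩
  e2=⟨0,0,1⟩ f=>⟨1,0,1⟩ g=>⟨0,2,1⟩ h=>⟨0,1⟩ k=>⟨2,1,2⟩
⟦path⟧: [1 0 2; 2 2 1; 1 1 2]

Answer: [1 0 2; 2 2 1; 1 1 2]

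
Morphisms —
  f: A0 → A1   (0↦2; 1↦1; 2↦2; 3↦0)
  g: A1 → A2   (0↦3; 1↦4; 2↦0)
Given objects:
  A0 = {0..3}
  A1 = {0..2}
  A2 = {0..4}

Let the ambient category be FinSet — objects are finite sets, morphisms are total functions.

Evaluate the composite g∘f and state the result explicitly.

Answer: (0↦0; 1↦4; 2↦0; 3↦3)

Derivation:
  0 f→2 g→0
  1 f→1 g→4
  2 f→2 g→0
  3 f→0 g→3
result: (0↦0; 1↦4; 2↦0; 3↦3)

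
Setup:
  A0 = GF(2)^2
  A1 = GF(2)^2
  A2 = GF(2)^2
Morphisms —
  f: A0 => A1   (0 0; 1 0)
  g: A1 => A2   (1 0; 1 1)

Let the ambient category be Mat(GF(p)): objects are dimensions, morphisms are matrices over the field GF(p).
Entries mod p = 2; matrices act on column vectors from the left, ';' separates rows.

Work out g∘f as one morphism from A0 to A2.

Answer: (0 0; 1 0)

Derivation:
  e0=(1,0) f=>(0,1) g=>(0,1)
  e1=(0,1) f=>(0,0) g=>(0,0)
result: (0 0; 1 0)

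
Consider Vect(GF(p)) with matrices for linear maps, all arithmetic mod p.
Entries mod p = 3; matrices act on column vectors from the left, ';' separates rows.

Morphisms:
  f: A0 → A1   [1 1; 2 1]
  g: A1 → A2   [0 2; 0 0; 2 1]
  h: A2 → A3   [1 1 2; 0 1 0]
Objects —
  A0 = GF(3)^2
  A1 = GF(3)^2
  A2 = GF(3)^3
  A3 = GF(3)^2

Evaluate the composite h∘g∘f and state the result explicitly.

  e0=⟨1,0⟩ f→⟨1,2⟩ g→⟨1,0,1⟩ h→⟨0,0⟩
  e1=⟨0,1⟩ f→⟨1,1⟩ g→⟨2,0,0⟩ h→⟨2,0⟩
result: [0 2; 0 0]

Answer: [0 2; 0 0]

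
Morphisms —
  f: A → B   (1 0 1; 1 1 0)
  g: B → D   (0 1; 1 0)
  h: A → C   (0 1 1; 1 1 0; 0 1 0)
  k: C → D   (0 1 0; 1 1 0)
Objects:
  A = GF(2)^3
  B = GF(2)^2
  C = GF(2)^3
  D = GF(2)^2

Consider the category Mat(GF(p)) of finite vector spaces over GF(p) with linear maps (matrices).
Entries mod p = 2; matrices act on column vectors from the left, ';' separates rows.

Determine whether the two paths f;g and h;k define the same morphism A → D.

1) trace f;g:
  e0=[1,0,0] f→[1,1] g→[1,1]
  e1=[0,1,0] f→[0,1] g→[1,0]
  e2=[0,0,1] f→[1,0] g→[0,1]
  composite₁ = (1 1 0; 1 0 1)
2) trace h;k:
  e0=[1,0,0] h→[0,1,0] k→[1,1]
  e1=[0,1,0] h→[1,1,1] k→[1,0]
  e2=[0,0,1] h→[1,0,0] k→[0,1]
  composite₂ = (1 1 0; 1 0 1)
Equal? same morphism ✓

Answer: COMMUTES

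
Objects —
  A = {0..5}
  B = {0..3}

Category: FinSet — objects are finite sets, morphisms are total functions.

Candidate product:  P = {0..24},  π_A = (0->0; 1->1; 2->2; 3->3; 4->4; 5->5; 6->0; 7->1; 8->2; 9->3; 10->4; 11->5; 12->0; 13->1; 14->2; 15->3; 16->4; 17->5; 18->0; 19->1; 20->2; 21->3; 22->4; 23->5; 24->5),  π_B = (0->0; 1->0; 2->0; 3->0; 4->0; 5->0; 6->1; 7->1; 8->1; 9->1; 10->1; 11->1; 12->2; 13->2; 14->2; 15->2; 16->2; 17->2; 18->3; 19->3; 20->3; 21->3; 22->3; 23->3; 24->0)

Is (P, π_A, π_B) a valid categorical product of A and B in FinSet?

Answer: NOT A VALID PRODUCT — |P|=25 ≠ |A|·|B|=24

Trace:
|A|·|B| = 6·4 = 24;  |P| = 25
  → cardinalities differ; no bijection possible.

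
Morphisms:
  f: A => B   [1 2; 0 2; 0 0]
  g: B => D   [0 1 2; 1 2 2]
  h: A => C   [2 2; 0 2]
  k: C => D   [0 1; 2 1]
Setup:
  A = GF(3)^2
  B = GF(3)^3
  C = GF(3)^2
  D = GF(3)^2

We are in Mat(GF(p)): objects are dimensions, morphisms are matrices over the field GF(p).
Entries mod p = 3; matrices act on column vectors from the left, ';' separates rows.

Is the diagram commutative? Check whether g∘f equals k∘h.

1) trace f;g:
  e0=(1,0) f=>(1,0,0) g=>(0,1)
  e1=(0,1) f=>(2,2,0) g=>(2,0)
  result₁ = [0 2; 1 0]
2) trace h;k:
  e0=(1,0) h=>(2,0) k=>(0,1)
  e1=(0,1) h=>(2,2) k=>(2,0)
  result₂ = [0 2; 1 0]
Equal? YES — commutes

Answer: COMMUTES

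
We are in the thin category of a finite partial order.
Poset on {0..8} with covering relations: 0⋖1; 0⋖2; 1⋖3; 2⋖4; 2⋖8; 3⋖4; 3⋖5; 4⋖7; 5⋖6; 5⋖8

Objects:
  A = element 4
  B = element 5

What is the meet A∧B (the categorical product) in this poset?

Answer: A∧B = 3

Derivation:
{x : x⊑A ∧ x⊑B} = {0,1,3}  (A=4, B=5)
  0 ⊑ 3
  1 ⊑ 3
  3 ⊑ 3
glb = 3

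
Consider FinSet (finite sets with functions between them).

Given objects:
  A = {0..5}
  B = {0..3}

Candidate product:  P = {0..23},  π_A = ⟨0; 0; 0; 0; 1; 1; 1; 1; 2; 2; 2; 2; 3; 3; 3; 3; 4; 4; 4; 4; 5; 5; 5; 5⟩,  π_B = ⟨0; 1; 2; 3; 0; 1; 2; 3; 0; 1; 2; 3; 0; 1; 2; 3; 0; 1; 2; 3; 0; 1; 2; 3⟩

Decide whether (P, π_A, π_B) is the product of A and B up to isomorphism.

|A|·|B| = 6·4 = 24;  |P| = 24
Check the pairing map k ↦ (π_A(k), π_B(k)):
  0 ↦ (0,0)
  1 ↦ (0,1)
  2 ↦ (0,2)
  3 ↦ (0,3)
  4 ↦ (1,0)
  5 ↦ (1,1)
  6 ↦ (1,2)
  7 ↦ (1,3)
  8 ↦ (2,0)
  9 ↦ (2,1)
  10 ↦ (2,2)
  11 ↦ (2,3)
  12 ↦ (3,0)
  13 ↦ (3,1)
  14 ↦ (3,2)
  15 ↦ (3,3)
  16 ↦ (4,0)
  17 ↦ (4,1)
  18 ↦ (4,2)
  19 ↦ (4,3)
  20 ↦ (5,0)
  21 ↦ (5,1)
  22 ↦ (5,2)
  23 ↦ (5,3)
distinct pairs in image: 24 / 24 needed
  → bijection onto A×B; projections well-typed.

Answer: VALID PRODUCT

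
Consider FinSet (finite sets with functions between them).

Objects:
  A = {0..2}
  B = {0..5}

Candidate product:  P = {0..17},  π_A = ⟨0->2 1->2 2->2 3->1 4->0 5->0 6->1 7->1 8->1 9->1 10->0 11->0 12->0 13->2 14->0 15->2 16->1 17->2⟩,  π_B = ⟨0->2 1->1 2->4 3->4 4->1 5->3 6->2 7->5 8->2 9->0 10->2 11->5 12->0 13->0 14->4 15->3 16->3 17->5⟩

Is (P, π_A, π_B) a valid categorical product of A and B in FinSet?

Answer: NOT A VALID PRODUCT — duplicate pair at indices 8,6

Derivation:
|A|·|B| = 3·6 = 18;  |P| = 18
Check the pairing map k ↦ (π_A(k), π_B(k)):
  0 -> (2,2)
  1 -> (2,1)
  2 -> (2,4)
  3 -> (1,4)
  4 -> (0,1)
  5 -> (0,3)
  6 -> (1,2)
  7 -> (1,5)
  8 -> (1,2)  ✗ repeats pair of k=6
  9 -> (1,0)
  10 -> (0,2)
  11 -> (0,5)
  12 -> (0,0)
  13 -> (2,0)
  14 -> (0,4)
  15 -> (2,3)
  16 -> (1,3)
  17 -> (2,5)
distinct pairs in image: 17 / 18 needed
  → (1,2) hit at k=6 and k=8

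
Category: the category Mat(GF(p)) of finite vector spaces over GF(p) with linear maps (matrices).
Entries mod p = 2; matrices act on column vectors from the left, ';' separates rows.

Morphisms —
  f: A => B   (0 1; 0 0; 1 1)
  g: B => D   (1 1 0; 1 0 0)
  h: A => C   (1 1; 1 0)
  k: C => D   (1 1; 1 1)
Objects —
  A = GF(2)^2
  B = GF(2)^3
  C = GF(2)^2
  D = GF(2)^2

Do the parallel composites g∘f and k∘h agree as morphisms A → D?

Path 1 = f;g:
  e0=[1,0] f=>[0,0,1] g=>[0,0]
  e1=[0,1] f=>[1,0,1] g=>[1,1]
  composite₁ = (0 1; 0 1)
Path 2 = h;k:
  e0=[1,0] h=>[1,1] k=>[0,0]
  e1=[0,1] h=>[1,0] k=>[1,1]
  composite₂ = (0 1; 0 1)
Equal? YES — commutes

Answer: COMMUTES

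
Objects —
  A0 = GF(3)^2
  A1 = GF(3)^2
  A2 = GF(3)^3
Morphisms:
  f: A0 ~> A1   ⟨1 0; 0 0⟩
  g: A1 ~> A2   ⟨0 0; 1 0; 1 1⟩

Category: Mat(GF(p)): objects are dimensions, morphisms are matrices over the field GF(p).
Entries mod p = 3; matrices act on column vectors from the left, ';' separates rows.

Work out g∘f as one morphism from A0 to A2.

Answer: ⟨0 0; 1 0; 1 0⟩

Trace:
  e0=(1,0) f~>(1,0) g~>(0,1,1)
  e1=(0,1) f~>(0,0) g~>(0,0,0)
composite: ⟨0 0; 1 0; 1 0⟩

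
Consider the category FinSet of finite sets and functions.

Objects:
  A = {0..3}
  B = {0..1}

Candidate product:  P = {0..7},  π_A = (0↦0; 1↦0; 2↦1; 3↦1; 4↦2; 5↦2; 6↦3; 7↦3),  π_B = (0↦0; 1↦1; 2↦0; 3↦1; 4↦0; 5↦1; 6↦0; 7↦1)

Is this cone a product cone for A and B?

Answer: VALID PRODUCT

Trace:
|A|·|B| = 4·2 = 8;  |P| = 8
Check the pairing map k ↦ (π_A(k), π_B(k)):
  0 ↦ (0,0)
  1 ↦ (0,1)
  2 ↦ (1,0)
  3 ↦ (1,1)
  4 ↦ (2,0)
  5 ↦ (2,1)
  6 ↦ (3,0)
  7 ↦ (3,1)
distinct pairs in image: 8 / 8 needed
  → bijection onto A×B; projections well-typed.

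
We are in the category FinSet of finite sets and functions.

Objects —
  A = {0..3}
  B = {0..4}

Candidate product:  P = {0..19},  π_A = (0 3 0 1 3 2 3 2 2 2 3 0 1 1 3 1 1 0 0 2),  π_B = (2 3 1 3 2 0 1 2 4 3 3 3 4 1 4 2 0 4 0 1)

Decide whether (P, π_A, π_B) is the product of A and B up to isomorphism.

Answer: NOT A VALID PRODUCT — duplicate pair at indices 1,10

Trace:
|A|·|B| = 4·5 = 20;  |P| = 20
Check the pairing map k ↦ (π_A(k), π_B(k)):
  0 ↦ (0,2)
  1 ↦ (3,3)
  2 ↦ (0,1)
  3 ↦ (1,3)
  4 ↦ (3,2)
  5 ↦ (2,0)
  6 ↦ (3,1)
  7 ↦ (2,2)
  8 ↦ (2,4)
  9 ↦ (2,3)
  10 ↦ (3,3)  ✗ repeats pair of k=1
  11 ↦ (0,3)
  12 ↦ (1,4)
  13 ↦ (1,1)
  14 ↦ (3,4)
  15 ↦ (1,2)
  16 ↦ (1,0)
  17 ↦ (0,4)
  18 ↦ (0,0)
  19 ↦ (2,1)
distinct pairs in image: 19 / 20 needed
  → (3,3) hit at k=1 and k=10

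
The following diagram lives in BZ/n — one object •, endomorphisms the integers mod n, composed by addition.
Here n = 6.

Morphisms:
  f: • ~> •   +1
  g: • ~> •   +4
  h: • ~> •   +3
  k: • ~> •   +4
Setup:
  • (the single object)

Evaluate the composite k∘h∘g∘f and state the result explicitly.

  0 +1≡1 +4≡5 +3≡2 +4≡0  (mod 6)
result: +0

Answer: +0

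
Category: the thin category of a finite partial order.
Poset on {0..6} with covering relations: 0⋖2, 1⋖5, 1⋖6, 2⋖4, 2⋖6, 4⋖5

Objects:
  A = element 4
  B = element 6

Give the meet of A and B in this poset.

Answer: A∧B = 2

Trace:
{x : x<=A ∧ x<=B} = {0,2}  (A=4, B=6)
  0 <= 2
  2 <= 2
glb = 2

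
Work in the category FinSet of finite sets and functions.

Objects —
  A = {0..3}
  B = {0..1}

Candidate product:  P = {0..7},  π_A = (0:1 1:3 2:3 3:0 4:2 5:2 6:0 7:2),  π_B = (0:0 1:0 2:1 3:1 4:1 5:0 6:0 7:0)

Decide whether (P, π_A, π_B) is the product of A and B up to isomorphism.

|A|·|B| = 4·2 = 8;  |P| = 8
Check the pairing map k ↦ (π_A(k), π_B(k)):
  0 : (1,0)
  1 : (3,0)
  2 : (3,1)
  3 : (0,1)
  4 : (2,1)
  5 : (2,0)
  6 : (0,0)
  7 : (2,0)  ✗ repeats pair of k=5
distinct pairs in image: 7 / 8 needed
  → (2,0) hit at k=5 and k=7

Answer: NOT A VALID PRODUCT — duplicate pair at indices 5,7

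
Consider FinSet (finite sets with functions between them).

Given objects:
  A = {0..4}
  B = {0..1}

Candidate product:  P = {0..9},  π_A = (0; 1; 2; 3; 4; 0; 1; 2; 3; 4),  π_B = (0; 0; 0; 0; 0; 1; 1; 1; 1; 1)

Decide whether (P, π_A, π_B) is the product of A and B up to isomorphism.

Answer: VALID PRODUCT

Work:
|A|·|B| = 5·2 = 10;  |P| = 10
Check the pairing map k ↦ (π_A(k), π_B(k)):
  0 ↦ (0,0)
  1 ↦ (1,0)
  2 ↦ (2,0)
  3 ↦ (3,0)
  4 ↦ (4,0)
  5 ↦ (0,1)
  6 ↦ (1,1)
  7 ↦ (2,1)
  8 ↦ (3,1)
  9 ↦ (4,1)
distinct pairs in image: 10 / 10 needed
  → bijection onto A×B; projections well-typed.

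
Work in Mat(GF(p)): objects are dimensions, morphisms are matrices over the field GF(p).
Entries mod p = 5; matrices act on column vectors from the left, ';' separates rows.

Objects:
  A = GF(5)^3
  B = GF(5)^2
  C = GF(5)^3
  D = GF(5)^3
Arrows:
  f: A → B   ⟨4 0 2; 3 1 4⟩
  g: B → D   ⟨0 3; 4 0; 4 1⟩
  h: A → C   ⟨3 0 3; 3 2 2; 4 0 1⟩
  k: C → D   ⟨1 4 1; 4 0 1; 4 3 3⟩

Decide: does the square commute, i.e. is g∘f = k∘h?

Answer: DOES NOT COMMUTE

Work:
Path 1 = f;g:
  e0=[1,0,0] f→[4,3] g→[4,1,4]
  e1=[0,1,0] f→[0,1] g→[3,0,1]
  e2=[0,0,1] f→[2,4] g→[2,3,2]
  composite₁ = ⟨4 3 2; 1 0 3; 4 1 2⟩
Path 2 = h;k:
  e0=[1,0,0] h→[3,3,4] k→[4,1,3]
  e1=[0,1,0] h→[0,2,0] k→[3,0,1]
  e2=[0,0,1] h→[3,2,1] k→[2,3,1]
  composite₂ = ⟨4 3 2; 1 0 3; 3 1 1⟩
Equal? NO — does not commute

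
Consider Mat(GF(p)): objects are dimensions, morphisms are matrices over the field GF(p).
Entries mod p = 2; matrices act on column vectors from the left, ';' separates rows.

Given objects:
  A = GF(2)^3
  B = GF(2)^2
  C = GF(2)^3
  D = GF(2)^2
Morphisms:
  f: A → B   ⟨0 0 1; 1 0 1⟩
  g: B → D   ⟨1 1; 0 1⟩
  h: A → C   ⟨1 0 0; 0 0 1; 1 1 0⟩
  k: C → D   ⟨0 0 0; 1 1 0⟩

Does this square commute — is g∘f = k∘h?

1) trace f;g:
  e0=⟨1,0,0⟩ f→⟨0,1⟩ g→⟨1,1⟩
  e1=⟨0,1,0⟩ f→⟨0,0⟩ g→⟨0,0⟩
  e2=⟨0,0,1⟩ f→⟨1,1⟩ g→⟨0,1⟩
  composite₁ = ⟨1 0 0; 1 0 1⟩
2) trace h;k:
  e0=⟨1,0,0⟩ h→⟨1,0,1⟩ k→⟨0,1⟩
  e1=⟨0,1,0⟩ h→⟨0,0,1⟩ k→⟨0,0⟩
  e2=⟨0,0,1⟩ h→⟨0,1,0⟩ k→⟨0,1⟩
  composite₂ = ⟨0 0 0; 1 0 1⟩
Equal? differ; not commutative

Answer: DOES NOT COMMUTE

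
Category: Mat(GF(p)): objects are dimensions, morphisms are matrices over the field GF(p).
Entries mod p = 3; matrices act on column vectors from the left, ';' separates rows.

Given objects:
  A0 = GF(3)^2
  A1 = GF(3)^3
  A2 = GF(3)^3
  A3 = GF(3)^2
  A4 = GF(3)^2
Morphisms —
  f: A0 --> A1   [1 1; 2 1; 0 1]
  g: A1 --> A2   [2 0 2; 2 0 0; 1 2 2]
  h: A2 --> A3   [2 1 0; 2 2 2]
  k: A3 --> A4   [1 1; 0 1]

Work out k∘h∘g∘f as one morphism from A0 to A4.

  e0=⟨1,0⟩ f-->⟨1,2,0⟩ g-->⟨2,2,2⟩ h-->⟨0,0⟩ k-->⟨0,0⟩
  e1=⟨0,1⟩ f-->⟨1,1,1⟩ g-->⟨1,2,2⟩ h-->⟨1,1⟩ k-->⟨2,1⟩
composite: [0 2; 0 1]

Answer: [0 2; 0 1]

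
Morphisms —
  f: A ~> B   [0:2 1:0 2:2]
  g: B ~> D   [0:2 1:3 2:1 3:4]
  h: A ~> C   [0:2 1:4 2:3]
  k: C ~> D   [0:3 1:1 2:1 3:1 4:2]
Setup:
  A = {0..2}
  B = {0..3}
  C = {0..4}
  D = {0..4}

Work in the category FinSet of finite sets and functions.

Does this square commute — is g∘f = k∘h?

Answer: COMMUTES

Trace:
Path 1 = f;g:
  0 f~>2 g~>1
  1 f~>0 g~>2
  2 f~>2 g~>1
  result₁ = [0:1 1:2 2:1]
Path 2 = h;k:
  0 h~>2 k~>1
  1 h~>4 k~>2
  2 h~>3 k~>1
  result₂ = [0:1 1:2 2:1]
Equal? same morphism ✓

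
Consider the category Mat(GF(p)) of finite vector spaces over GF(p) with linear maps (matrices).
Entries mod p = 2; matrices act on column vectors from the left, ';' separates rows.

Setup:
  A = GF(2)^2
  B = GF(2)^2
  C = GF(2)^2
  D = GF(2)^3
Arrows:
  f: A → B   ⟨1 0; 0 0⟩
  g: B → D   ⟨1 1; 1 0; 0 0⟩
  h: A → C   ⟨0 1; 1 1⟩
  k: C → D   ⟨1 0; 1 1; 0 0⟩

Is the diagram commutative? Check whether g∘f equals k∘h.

Answer: DOES NOT COMMUTE

Derivation:
Along f;g (path 1):
  e0=(1,0) f→(1,0) g→(1,1,0)
  e1=(0,1) f→(0,0) g→(0,0,0)
  result₁ = ⟨1 0; 1 0; 0 0⟩
Along h;k (path 2):
  e0=(1,0) h→(0,1) k→(0,1,0)
  e1=(0,1) h→(1,1) k→(1,0,0)
  result₂ = ⟨0 1; 1 0; 0 0⟩
Equal? differ; not commutative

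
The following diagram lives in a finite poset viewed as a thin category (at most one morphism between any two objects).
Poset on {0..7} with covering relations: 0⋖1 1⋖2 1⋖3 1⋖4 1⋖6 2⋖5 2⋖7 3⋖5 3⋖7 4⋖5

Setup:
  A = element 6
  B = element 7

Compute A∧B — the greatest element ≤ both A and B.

Answer: A∧B = 1

Trace:
Lower bounds of A=6 and B=7: {0,1}
  0 ⊑ 1
  1 ⊑ 1
glb = 1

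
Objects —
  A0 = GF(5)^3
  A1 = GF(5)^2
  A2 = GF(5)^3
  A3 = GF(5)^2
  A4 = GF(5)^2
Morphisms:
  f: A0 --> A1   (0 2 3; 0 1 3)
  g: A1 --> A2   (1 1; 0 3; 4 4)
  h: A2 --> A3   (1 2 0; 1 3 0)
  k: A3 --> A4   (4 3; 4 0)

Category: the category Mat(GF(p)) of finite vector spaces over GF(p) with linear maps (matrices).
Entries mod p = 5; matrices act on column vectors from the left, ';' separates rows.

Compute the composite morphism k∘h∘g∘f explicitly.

Answer: (0 2 0; 0 1 1)

Work:
  e0=⟨1,0,0⟩ f-->⟨0,0⟩ g-->⟨0,0,0⟩ h-->⟨0,0⟩ k-->⟨0,0⟩
  e1=⟨0,1,0⟩ f-->⟨2,1⟩ g-->⟨3,3,2⟩ h-->⟨4,2⟩ k-->⟨2,1⟩
  e2=⟨0,0,1⟩ f-->⟨3,3⟩ g-->⟨1,4,4⟩ h-->⟨4,3⟩ k-->⟨0,1⟩
result: (0 2 0; 0 1 1)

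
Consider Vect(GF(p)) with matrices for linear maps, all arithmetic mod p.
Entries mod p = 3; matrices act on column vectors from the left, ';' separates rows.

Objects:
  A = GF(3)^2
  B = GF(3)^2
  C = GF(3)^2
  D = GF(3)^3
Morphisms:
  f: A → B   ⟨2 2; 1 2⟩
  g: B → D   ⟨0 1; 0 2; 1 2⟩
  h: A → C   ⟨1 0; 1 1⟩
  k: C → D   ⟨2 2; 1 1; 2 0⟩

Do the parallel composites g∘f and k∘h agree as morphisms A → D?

Answer: DOES NOT COMMUTE

Trace:
Along f;g (path 1):
  e0=(1,0) f→(2,1) g→(1,2,1)
  e1=(0,1) f→(2,2) g→(2,1,0)
  ⟦path⟧₁ = ⟨1 2; 2 1; 1 0⟩
Along h;k (path 2):
  e0=(1,0) h→(1,1) k→(1,2,2)
  e1=(0,1) h→(0,1) k→(2,1,0)
  ⟦path⟧₂ = ⟨1 2; 2 1; 2 0⟩
Equal? differ; not commutative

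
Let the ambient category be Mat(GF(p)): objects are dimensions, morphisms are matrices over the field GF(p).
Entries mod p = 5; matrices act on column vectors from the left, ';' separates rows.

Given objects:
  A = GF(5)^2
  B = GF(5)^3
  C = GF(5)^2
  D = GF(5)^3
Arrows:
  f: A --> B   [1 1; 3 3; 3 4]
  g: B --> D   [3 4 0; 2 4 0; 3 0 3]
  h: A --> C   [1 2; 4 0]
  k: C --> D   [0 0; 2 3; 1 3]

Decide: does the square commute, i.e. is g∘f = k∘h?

Answer: DOES NOT COMMUTE

Derivation:
1) trace f;g:
  e0=⟨1,0⟩ f-->⟨1,3,3⟩ g-->⟨0,4,2⟩
  e1=⟨0,1⟩ f-->⟨1,3,4⟩ g-->⟨0,4,0⟩
  composite₁ = [0 0; 4 4; 2 0]
2) trace h;k:
  e0=⟨1,0⟩ h-->⟨1,4⟩ k-->⟨0,4,3⟩
  e1=⟨0,1⟩ h-->⟨2,0⟩ k-->⟨0,4,2⟩
  composite₂ = [0 0; 4 4; 3 2]
Equal? differ; not commutative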